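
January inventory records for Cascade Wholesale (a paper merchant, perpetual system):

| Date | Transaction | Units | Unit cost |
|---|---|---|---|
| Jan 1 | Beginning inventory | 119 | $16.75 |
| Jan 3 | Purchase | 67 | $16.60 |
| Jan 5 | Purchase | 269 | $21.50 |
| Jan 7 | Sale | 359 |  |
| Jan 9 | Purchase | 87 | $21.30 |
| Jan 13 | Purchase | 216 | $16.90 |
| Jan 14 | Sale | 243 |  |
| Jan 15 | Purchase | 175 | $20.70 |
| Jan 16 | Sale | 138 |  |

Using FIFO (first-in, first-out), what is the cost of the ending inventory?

Jan 7, 359 sold [FIFO — oldest first]: 119 @ $16.75 + 67 @ $16.60 + 173 @ $21.50 = $6,824.95
Jan 14, 243 sold [FIFO — oldest first]: 96 @ $21.50 + 87 @ $21.30 + 60 @ $16.90 = $4,931.10
Jan 16, 138 sold [FIFO — oldest first]: 138 @ $16.90 = $2,332.20
Total COGS = $6,824.95 + $4,931.10 + $2,332.20 = $14,088.25
Ending inventory: 18 @ $16.90 + 175 @ $20.70 = $3,926.70
Check: goods available $18,014.95 = COGS $14,088.25 + ending $3,926.70

Ending inventory = $3,926.70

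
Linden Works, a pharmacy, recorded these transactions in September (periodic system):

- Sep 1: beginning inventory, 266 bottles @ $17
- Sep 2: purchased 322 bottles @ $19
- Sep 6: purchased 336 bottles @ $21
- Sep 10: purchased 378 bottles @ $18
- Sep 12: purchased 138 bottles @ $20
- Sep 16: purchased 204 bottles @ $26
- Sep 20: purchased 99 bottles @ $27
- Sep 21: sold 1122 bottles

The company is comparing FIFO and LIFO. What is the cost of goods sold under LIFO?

FIFO COGS: 266 @ $17 + 322 @ $19 + 336 @ $21 + 198 @ $18 = $21,260
LIFO COGS: 99 @ $27 + 204 @ $26 + 138 @ $20 + 378 @ $18 + 303 @ $21 = $23,904

COGS = $23,904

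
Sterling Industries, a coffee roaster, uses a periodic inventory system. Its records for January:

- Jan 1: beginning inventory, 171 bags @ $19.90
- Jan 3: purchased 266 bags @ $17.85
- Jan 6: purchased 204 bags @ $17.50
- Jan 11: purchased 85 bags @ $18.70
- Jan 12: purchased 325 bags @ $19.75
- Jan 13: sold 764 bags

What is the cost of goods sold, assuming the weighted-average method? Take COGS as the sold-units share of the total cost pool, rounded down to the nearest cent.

COGS = $14,341.71

Jan 13, sell 764: 764/1051 × $19,729.25 → $14,341.71
Ending inventory (cost pool remaining) = $5,387.54
Check: goods available $19,729.25 = COGS $14,341.71 + ending $5,387.54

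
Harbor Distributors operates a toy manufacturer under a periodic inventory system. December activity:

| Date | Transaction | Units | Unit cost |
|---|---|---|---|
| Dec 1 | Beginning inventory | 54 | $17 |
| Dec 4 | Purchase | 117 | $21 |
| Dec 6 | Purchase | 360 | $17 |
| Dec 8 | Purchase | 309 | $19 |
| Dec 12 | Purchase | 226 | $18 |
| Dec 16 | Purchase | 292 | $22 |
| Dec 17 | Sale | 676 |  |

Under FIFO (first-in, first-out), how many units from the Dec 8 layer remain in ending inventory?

164

Dec 17, 676 sold [FIFO — oldest first]: 54 @ $17 + 117 @ $21 + 360 @ $17 + 145 @ $19 = $12,250
Ending inventory: 164 @ $19 + 226 @ $18 + 292 @ $22 = $13,608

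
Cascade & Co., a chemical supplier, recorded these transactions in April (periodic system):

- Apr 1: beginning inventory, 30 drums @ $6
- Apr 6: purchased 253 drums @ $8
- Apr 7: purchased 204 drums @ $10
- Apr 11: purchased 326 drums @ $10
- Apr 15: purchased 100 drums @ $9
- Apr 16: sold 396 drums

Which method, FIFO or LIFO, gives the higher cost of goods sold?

LIFO

FIFO COGS: 30 @ $6 + 253 @ $8 + 113 @ $10 = $3,334
LIFO COGS: 100 @ $9 + 296 @ $10 = $3,860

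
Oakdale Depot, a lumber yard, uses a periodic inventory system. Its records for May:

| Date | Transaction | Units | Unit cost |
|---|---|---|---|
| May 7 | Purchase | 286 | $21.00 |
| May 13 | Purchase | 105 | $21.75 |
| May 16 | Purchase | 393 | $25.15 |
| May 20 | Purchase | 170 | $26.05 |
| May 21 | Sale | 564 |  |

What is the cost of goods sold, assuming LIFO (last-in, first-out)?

COGS = $14,334.20

May 21, 564 sold [LIFO — newest first]: 170 @ $26.05 + 393 @ $25.15 + 1 @ $21.75 = $14,334.20
Ending inventory: 286 @ $21.00 + 104 @ $21.75 = $8,268.00
Check: goods available $22,602.20 = COGS $14,334.20 + ending $8,268.00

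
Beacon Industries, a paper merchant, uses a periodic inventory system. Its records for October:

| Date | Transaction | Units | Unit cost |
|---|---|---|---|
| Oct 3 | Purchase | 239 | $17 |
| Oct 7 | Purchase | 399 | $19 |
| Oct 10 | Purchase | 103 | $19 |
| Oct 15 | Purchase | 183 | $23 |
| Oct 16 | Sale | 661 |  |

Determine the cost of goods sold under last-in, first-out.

Oct 16, 661 sold [LIFO — newest first]: 183 @ $23 + 103 @ $19 + 375 @ $19 = $13,291
Ending inventory: 239 @ $17 + 24 @ $19 = $4,519
Check: goods available $17,810 = COGS $13,291 + ending $4,519

COGS = $13,291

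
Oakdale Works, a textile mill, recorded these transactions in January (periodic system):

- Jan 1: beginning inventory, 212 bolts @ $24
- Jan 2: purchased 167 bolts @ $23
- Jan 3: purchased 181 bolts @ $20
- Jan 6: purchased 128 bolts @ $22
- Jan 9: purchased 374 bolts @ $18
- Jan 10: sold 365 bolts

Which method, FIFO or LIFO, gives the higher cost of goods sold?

FIFO COGS: 212 @ $24 + 153 @ $23 = $8,607
LIFO COGS: 365 @ $18 = $6,570

FIFO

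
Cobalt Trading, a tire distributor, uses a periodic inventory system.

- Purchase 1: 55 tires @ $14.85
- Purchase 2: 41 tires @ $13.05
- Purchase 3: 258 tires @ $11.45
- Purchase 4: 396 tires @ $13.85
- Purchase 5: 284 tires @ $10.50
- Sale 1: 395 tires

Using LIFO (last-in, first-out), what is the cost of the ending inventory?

Sale 1 (395) [LIFO — newest first]: 284 @ $10.50 + 111 @ $13.85 = $4,519.35
Ending inventory: 55 @ $14.85 + 41 @ $13.05 + 258 @ $11.45 + 285 @ $13.85 = $8,253.15

Ending inventory = $8,253.15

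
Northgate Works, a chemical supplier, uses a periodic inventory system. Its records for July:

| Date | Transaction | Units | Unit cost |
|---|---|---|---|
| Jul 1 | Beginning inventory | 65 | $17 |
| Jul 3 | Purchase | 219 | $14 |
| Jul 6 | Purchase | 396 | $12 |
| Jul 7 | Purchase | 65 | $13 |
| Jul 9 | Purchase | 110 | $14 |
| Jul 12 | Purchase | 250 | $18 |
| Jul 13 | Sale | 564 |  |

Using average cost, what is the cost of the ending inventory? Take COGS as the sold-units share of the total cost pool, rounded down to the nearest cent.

Jul 13, sell 564: 564/1105 × $15,808.00 → $8,068.51
Ending inventory (cost pool remaining) = $7,739.49

Ending inventory = $7,739.49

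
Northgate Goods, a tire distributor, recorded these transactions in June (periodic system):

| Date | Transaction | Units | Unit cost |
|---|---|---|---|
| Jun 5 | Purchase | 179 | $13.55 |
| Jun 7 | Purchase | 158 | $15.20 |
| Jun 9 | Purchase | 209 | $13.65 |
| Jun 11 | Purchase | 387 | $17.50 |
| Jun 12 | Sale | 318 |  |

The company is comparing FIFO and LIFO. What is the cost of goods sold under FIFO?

FIFO COGS: 179 @ $13.55 + 139 @ $15.20 = $4,538.25
LIFO COGS: 318 @ $17.50 = $5,565.00

COGS = $4,538.25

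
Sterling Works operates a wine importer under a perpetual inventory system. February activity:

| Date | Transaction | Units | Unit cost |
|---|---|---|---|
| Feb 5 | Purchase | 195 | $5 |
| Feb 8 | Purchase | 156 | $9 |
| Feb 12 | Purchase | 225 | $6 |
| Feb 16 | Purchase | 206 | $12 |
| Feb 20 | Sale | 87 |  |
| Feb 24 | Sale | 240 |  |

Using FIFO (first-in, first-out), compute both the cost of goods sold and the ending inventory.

Feb 20, 87 sold [FIFO — oldest first]: 87 @ $5 = $435
Feb 24, 240 sold [FIFO — oldest first]: 108 @ $5 + 132 @ $9 = $1,728
Total COGS = $435 + $1,728 = $2,163
Ending inventory: 24 @ $9 + 225 @ $6 + 206 @ $12 = $4,038

COGS = $2,163; ending inventory = $4,038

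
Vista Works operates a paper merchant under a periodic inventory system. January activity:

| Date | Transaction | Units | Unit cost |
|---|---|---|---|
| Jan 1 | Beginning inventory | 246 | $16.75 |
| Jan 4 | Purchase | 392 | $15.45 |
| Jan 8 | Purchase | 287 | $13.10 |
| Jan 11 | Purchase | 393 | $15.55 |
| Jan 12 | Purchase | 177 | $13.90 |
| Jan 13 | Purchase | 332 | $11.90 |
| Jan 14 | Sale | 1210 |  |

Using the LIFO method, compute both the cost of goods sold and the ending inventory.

COGS = $16,606.40; ending inventory = $9,852.45

Jan 14, 1210 sold [LIFO — newest first]: 332 @ $11.90 + 177 @ $13.90 + 393 @ $15.55 + 287 @ $13.10 + 21 @ $15.45 = $16,606.40
Ending inventory: 246 @ $16.75 + 371 @ $15.45 = $9,852.45
Check: goods available $26,458.85 = COGS $16,606.40 + ending $9,852.45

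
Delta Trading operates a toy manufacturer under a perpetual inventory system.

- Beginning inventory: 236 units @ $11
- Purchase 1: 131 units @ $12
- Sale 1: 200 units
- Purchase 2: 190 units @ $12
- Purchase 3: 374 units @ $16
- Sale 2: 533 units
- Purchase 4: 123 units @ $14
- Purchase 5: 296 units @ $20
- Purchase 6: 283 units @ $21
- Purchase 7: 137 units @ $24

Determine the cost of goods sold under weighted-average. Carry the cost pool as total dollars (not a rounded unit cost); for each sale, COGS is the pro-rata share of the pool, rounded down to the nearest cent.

After Beginning: 236 on hand, pool $2,596.00 (≈ $11.0000 each)
After Purchase 1: 367 on hand, pool $4,168.00 (≈ $11.3569 each)
Sale 1, sell 200: 200/367 × $4,168.00 → $2,271.38
After Purchase 2: 357 on hand, pool $4,176.62 (≈ $11.6992 each)
After Purchase 3: 731 on hand, pool $10,160.62 (≈ $13.8996 each)
Sale 2, sell 533: 533/731 × $10,160.62 → $7,408.49
After Purchase 4: 321 on hand, pool $4,474.13 (≈ $13.9381 each)
After Purchase 5: 617 on hand, pool $10,394.13 (≈ $16.8462 each)
After Purchase 6: 900 on hand, pool $16,337.13 (≈ $18.1524 each)
After Purchase 7: 1037 on hand, pool $19,625.13 (≈ $18.9249 each)
Total COGS = $2,271.38 + $7,408.49 = $9,679.87
Ending inventory (cost pool remaining) = $19,625.13

COGS = $9,679.87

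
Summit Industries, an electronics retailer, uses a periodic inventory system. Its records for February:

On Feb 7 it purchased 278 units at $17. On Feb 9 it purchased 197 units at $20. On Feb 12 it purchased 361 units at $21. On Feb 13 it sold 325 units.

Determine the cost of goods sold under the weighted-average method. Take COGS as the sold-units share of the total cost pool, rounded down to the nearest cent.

Feb 13, sell 325: 325/836 × $16,247.00 → $6,316.11
Ending inventory (cost pool remaining) = $9,930.89
Check: goods available $16,247.00 = COGS $6,316.11 + ending $9,930.89

COGS = $6,316.11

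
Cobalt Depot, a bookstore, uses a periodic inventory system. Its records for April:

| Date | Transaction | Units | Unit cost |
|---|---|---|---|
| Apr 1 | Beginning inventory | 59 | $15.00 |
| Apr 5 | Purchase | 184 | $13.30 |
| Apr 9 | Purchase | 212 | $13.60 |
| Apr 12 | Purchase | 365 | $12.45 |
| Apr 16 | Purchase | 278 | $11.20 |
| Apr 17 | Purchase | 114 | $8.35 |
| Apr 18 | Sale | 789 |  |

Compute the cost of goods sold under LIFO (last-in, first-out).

Apr 18, 789 sold [LIFO — newest first]: 114 @ $8.35 + 278 @ $11.20 + 365 @ $12.45 + 32 @ $13.60 = $9,044.95
Ending inventory: 59 @ $15.00 + 184 @ $13.30 + 180 @ $13.60 = $5,780.20
Check: goods available $14,825.15 = COGS $9,044.95 + ending $5,780.20

COGS = $9,044.95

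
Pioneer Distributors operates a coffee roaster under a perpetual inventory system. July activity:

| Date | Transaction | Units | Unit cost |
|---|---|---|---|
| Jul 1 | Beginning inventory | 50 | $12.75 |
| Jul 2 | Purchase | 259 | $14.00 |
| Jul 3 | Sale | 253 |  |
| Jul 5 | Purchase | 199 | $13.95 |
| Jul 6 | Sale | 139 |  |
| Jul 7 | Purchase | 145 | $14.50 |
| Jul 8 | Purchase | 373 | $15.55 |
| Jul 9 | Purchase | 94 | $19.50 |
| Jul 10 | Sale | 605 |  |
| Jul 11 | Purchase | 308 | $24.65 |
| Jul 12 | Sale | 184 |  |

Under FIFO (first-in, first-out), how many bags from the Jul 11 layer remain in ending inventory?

247

Jul 3, 253 sold [FIFO — oldest first]: 50 @ $12.75 + 203 @ $14.00 = $3,479.50
Jul 6, 139 sold [FIFO — oldest first]: 56 @ $14.00 + 83 @ $13.95 = $1,941.85
Jul 10, 605 sold [FIFO — oldest first]: 116 @ $13.95 + 145 @ $14.50 + 344 @ $15.55 = $9,069.90
Jul 12, 184 sold [FIFO — oldest first]: 29 @ $15.55 + 94 @ $19.50 + 61 @ $24.65 = $3,787.60
Total COGS = $3,479.50 + $1,941.85 + $9,069.90 + $3,787.60 = $18,278.85
Ending inventory: 247 @ $24.65 = $6,088.55
Check: goods available $24,367.40 = COGS $18,278.85 + ending $6,088.55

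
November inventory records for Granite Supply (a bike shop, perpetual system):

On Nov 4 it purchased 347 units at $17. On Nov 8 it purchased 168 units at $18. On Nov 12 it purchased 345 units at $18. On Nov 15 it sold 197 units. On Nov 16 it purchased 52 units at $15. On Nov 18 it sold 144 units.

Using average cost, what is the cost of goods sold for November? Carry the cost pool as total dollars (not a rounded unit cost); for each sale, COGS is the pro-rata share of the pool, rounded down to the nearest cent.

COGS = $5,973.21

After Nov 4: 347 on hand, pool $5,899.00 (≈ $17.0000 each)
After Nov 8: 515 on hand, pool $8,923.00 (≈ $17.3262 each)
After Nov 12: 860 on hand, pool $15,133.00 (≈ $17.5965 each)
Nov 15, sell 197: 197/860 × $15,133.00 → $3,466.51
After Nov 16: 715 on hand, pool $12,446.49 (≈ $17.4077 each)
Nov 18, sell 144: 144/715 × $12,446.49 → $2,506.70
Total COGS = $3,466.51 + $2,506.70 = $5,973.21
Ending inventory (cost pool remaining) = $9,939.79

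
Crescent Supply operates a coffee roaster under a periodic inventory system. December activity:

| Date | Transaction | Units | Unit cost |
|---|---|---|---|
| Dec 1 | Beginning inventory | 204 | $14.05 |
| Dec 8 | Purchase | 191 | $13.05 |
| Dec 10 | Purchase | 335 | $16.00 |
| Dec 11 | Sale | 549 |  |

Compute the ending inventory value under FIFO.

Dec 11, 549 sold [FIFO — oldest first]: 204 @ $14.05 + 191 @ $13.05 + 154 @ $16.00 = $7,822.75
Ending inventory: 181 @ $16.00 = $2,896.00

Ending inventory = $2,896.00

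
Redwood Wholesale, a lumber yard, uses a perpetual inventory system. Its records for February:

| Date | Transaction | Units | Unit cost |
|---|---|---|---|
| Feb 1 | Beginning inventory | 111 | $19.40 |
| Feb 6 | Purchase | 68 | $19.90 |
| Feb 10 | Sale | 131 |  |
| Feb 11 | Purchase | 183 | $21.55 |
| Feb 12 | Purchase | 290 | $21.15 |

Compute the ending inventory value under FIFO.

Ending inventory = $11,032.35

Feb 10, 131 sold [FIFO — oldest first]: 111 @ $19.40 + 20 @ $19.90 = $2,551.40
Ending inventory: 48 @ $19.90 + 183 @ $21.55 + 290 @ $21.15 = $11,032.35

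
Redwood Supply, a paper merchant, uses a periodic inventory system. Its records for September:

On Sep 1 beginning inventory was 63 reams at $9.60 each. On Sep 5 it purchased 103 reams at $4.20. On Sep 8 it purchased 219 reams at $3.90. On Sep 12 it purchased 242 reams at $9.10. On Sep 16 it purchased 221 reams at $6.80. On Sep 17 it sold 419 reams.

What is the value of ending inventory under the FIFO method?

Sep 17, 419 sold [FIFO — oldest first]: 63 @ $9.60 + 103 @ $4.20 + 219 @ $3.90 + 34 @ $9.10 = $2,200.90
Ending inventory: 208 @ $9.10 + 221 @ $6.80 = $3,395.60

Ending inventory = $3,395.60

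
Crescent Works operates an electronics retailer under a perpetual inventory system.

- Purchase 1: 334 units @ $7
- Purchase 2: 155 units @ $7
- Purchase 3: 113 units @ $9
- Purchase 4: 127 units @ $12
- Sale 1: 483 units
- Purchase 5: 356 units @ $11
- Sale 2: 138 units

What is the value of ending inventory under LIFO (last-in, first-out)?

Ending inventory = $4,120

Sale 1 (483) [LIFO — newest first]: 127 @ $12 + 113 @ $9 + 155 @ $7 + 88 @ $7 = $4,242
Sale 2 (138) [LIFO — newest first]: 138 @ $11 = $1,518
Total COGS = $4,242 + $1,518 = $5,760
Ending inventory: 246 @ $7 + 218 @ $11 = $4,120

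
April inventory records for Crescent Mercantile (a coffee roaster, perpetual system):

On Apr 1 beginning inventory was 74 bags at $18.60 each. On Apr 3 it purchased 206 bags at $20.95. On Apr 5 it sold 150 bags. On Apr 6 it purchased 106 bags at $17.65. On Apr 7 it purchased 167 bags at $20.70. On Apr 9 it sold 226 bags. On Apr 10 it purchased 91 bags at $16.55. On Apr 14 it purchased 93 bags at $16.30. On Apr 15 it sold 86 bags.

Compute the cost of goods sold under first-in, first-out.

COGS = $9,136.20

Apr 5, 150 sold [FIFO — oldest first]: 74 @ $18.60 + 76 @ $20.95 = $2,968.60
Apr 9, 226 sold [FIFO — oldest first]: 130 @ $20.95 + 96 @ $17.65 = $4,417.90
Apr 15, 86 sold [FIFO — oldest first]: 10 @ $17.65 + 76 @ $20.70 = $1,749.70
Total COGS = $2,968.60 + $4,417.90 + $1,749.70 = $9,136.20
Ending inventory: 91 @ $20.70 + 91 @ $16.55 + 93 @ $16.30 = $4,905.65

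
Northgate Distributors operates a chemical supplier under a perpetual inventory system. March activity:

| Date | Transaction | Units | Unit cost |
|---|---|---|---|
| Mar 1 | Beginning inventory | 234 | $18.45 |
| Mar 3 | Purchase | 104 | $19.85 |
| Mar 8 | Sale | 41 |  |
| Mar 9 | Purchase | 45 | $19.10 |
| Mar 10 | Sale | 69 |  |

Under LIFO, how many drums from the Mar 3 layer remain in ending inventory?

39

Mar 8, 41 sold [LIFO — newest first]: 41 @ $19.85 = $813.85
Mar 10, 69 sold [LIFO — newest first]: 45 @ $19.10 + 24 @ $19.85 = $1,335.90
Total COGS = $813.85 + $1,335.90 = $2,149.75
Ending inventory: 234 @ $18.45 + 39 @ $19.85 = $5,091.45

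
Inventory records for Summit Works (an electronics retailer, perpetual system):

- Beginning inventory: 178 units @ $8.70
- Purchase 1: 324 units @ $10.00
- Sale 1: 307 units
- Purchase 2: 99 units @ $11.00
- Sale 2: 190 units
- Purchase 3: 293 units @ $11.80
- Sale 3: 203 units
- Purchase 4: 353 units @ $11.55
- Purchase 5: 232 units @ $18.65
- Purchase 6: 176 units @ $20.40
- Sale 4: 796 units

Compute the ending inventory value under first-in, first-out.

Ending inventory = $3,243.60

Sale 1 (307) [FIFO — oldest first]: 178 @ $8.70 + 129 @ $10.00 = $2,838.60
Sale 2 (190) [FIFO — oldest first]: 190 @ $10.00 = $1,900.00
Sale 3 (203) [FIFO — oldest first]: 5 @ $10.00 + 99 @ $11.00 + 99 @ $11.80 = $2,307.20
Sale 4 (796) [FIFO — oldest first]: 194 @ $11.80 + 353 @ $11.55 + 232 @ $18.65 + 17 @ $20.40 = $11,039.95
Total COGS = $2,838.60 + $1,900.00 + $2,307.20 + $11,039.95 = $18,085.75
Ending inventory: 159 @ $20.40 = $3,243.60
Check: goods available $21,329.35 = COGS $18,085.75 + ending $3,243.60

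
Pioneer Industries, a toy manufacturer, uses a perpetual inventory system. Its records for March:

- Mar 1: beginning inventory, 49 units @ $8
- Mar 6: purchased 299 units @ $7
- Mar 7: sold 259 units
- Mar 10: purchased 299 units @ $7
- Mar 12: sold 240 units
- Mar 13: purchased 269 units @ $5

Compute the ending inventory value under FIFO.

Mar 7, 259 sold [FIFO — oldest first]: 49 @ $8 + 210 @ $7 = $1,862
Mar 12, 240 sold [FIFO — oldest first]: 89 @ $7 + 151 @ $7 = $1,680
Total COGS = $1,862 + $1,680 = $3,542
Ending inventory: 148 @ $7 + 269 @ $5 = $2,381
Check: goods available $5,923 = COGS $3,542 + ending $2,381

Ending inventory = $2,381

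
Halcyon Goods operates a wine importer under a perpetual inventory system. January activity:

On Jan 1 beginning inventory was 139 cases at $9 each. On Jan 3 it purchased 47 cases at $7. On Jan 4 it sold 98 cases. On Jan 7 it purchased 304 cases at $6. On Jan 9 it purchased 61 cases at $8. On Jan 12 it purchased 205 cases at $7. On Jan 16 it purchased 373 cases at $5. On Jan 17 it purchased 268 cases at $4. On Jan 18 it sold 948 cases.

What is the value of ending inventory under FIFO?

Ending inventory = $1,487

Jan 4, 98 sold [FIFO — oldest first]: 98 @ $9 = $882
Jan 18, 948 sold [FIFO — oldest first]: 41 @ $9 + 47 @ $7 + 304 @ $6 + 61 @ $8 + 205 @ $7 + 290 @ $5 = $5,895
Total COGS = $882 + $5,895 = $6,777
Ending inventory: 83 @ $5 + 268 @ $4 = $1,487
Check: goods available $8,264 = COGS $6,777 + ending $1,487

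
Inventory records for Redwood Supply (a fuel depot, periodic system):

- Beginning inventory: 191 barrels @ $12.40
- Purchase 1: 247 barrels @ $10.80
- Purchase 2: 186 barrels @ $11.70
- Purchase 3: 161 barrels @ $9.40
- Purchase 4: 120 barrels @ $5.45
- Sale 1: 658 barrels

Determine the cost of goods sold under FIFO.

Sale 1 (658) [FIFO — oldest first]: 191 @ $12.40 + 247 @ $10.80 + 186 @ $11.70 + 34 @ $9.40 = $7,531.80
Ending inventory: 127 @ $9.40 + 120 @ $5.45 = $1,847.80

COGS = $7,531.80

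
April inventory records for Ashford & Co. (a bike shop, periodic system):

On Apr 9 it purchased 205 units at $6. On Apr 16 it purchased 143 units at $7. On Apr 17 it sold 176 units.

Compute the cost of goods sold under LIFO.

COGS = $1,199

Apr 17, 176 sold [LIFO — newest first]: 143 @ $7 + 33 @ $6 = $1,199
Ending inventory: 172 @ $6 = $1,032
Check: goods available $2,231 = COGS $1,199 + ending $1,032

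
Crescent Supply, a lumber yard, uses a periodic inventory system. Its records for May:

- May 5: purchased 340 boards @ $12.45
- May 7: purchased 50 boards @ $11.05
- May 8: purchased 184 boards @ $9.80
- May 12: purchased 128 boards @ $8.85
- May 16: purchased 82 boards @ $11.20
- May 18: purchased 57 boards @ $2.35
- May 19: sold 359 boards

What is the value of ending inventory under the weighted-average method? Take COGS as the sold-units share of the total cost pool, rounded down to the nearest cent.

May 19, sell 359: 359/841 × $8,773.85 → $3,745.31
Ending inventory (cost pool remaining) = $5,028.54
Check: goods available $8,773.85 = COGS $3,745.31 + ending $5,028.54

Ending inventory = $5,028.54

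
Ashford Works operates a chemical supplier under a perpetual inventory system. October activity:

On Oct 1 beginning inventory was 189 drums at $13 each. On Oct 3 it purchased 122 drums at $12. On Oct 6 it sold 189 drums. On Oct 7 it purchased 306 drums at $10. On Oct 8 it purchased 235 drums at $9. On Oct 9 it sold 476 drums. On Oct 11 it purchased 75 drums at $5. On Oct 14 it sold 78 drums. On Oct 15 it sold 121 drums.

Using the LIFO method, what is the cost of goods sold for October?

Oct 6, 189 sold [LIFO — newest first]: 122 @ $12 + 67 @ $13 = $2,335
Oct 9, 476 sold [LIFO — newest first]: 235 @ $9 + 241 @ $10 = $4,525
Oct 14, 78 sold [LIFO — newest first]: 75 @ $5 + 3 @ $10 = $405
Oct 15, 121 sold [LIFO — newest first]: 62 @ $10 + 59 @ $13 = $1,387
Total COGS = $2,335 + $4,525 + $405 + $1,387 = $8,652
Ending inventory: 63 @ $13 = $819
Check: goods available $9,471 = COGS $8,652 + ending $819

COGS = $8,652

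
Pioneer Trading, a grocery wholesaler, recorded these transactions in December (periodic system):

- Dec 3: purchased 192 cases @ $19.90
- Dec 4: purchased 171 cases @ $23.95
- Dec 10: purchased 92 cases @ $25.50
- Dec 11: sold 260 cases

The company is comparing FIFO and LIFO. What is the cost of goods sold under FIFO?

COGS = $5,449.40

FIFO COGS: 192 @ $19.90 + 68 @ $23.95 = $5,449.40
LIFO COGS: 92 @ $25.50 + 168 @ $23.95 = $6,369.60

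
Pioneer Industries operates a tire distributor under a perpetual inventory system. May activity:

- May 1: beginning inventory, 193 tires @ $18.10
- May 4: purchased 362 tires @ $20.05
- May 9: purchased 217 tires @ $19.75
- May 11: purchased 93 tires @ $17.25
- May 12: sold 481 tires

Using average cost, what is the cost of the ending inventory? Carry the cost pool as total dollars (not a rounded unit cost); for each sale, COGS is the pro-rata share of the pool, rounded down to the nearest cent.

Ending inventory = $7,387.63

After May 1: 193 on hand, pool $3,493.30 (≈ $18.1000 each)
After May 4: 555 on hand, pool $10,751.40 (≈ $19.3719 each)
After May 9: 772 on hand, pool $15,037.15 (≈ $19.4782 each)
After May 11: 865 on hand, pool $16,641.40 (≈ $19.2386 each)
May 12, sell 481: 481/865 × $16,641.40 → $9,253.77
Ending inventory (cost pool remaining) = $7,387.63
Check: goods available $16,641.40 = COGS $9,253.77 + ending $7,387.63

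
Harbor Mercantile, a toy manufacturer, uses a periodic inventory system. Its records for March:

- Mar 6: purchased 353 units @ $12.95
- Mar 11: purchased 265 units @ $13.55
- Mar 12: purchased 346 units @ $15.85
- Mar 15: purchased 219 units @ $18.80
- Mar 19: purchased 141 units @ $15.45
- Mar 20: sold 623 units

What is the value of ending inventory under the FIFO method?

Mar 20, 623 sold [FIFO — oldest first]: 353 @ $12.95 + 265 @ $13.55 + 5 @ $15.85 = $8,241.35
Ending inventory: 341 @ $15.85 + 219 @ $18.80 + 141 @ $15.45 = $11,700.50

Ending inventory = $11,700.50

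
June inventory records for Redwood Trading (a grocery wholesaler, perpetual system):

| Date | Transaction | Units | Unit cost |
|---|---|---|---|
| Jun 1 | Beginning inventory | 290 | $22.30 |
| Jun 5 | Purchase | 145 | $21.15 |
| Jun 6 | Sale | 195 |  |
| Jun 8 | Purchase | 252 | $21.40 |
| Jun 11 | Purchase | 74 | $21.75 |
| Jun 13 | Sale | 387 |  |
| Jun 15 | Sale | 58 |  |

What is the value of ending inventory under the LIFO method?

Jun 6, 195 sold [LIFO — newest first]: 145 @ $21.15 + 50 @ $22.30 = $4,181.75
Jun 13, 387 sold [LIFO — newest first]: 74 @ $21.75 + 252 @ $21.40 + 61 @ $22.30 = $8,362.60
Jun 15, 58 sold [LIFO — newest first]: 58 @ $22.30 = $1,293.40
Total COGS = $4,181.75 + $8,362.60 + $1,293.40 = $13,837.75
Ending inventory: 121 @ $22.30 = $2,698.30

Ending inventory = $2,698.30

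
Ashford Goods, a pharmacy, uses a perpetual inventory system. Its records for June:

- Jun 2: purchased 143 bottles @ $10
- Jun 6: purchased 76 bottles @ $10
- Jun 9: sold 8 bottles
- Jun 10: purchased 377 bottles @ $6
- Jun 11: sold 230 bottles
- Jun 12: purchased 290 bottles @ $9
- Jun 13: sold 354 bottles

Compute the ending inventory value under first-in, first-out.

Ending inventory = $2,634

Jun 9, 8 sold [FIFO — oldest first]: 8 @ $10 = $80
Jun 11, 230 sold [FIFO — oldest first]: 135 @ $10 + 76 @ $10 + 19 @ $6 = $2,224
Jun 13, 354 sold [FIFO — oldest first]: 354 @ $6 = $2,124
Total COGS = $80 + $2,224 + $2,124 = $4,428
Ending inventory: 4 @ $6 + 290 @ $9 = $2,634
Check: goods available $7,062 = COGS $4,428 + ending $2,634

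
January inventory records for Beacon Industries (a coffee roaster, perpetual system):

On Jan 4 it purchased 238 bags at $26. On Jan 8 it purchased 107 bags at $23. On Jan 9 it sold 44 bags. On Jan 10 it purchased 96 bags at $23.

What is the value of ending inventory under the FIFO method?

Jan 9, 44 sold [FIFO — oldest first]: 44 @ $26 = $1,144
Ending inventory: 194 @ $26 + 107 @ $23 + 96 @ $23 = $9,713

Ending inventory = $9,713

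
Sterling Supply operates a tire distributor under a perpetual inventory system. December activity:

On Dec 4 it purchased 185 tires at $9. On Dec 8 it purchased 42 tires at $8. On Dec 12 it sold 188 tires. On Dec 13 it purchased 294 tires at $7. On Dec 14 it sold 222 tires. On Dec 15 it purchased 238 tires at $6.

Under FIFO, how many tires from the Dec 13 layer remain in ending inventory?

Dec 12, 188 sold [FIFO — oldest first]: 185 @ $9 + 3 @ $8 = $1,689
Dec 14, 222 sold [FIFO — oldest first]: 39 @ $8 + 183 @ $7 = $1,593
Total COGS = $1,689 + $1,593 = $3,282
Ending inventory: 111 @ $7 + 238 @ $6 = $2,205
Check: goods available $5,487 = COGS $3,282 + ending $2,205

111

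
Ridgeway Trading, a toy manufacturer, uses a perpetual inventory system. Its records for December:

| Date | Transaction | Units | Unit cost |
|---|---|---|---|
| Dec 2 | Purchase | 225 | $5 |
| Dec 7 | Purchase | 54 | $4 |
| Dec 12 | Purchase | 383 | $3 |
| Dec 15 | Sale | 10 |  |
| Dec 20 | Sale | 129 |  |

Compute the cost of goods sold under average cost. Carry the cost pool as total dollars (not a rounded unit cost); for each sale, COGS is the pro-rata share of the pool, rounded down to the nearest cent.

COGS = $522.82

After Dec 2: 225 on hand, pool $1,125.00 (≈ $5.0000 each)
After Dec 7: 279 on hand, pool $1,341.00 (≈ $4.8065 each)
After Dec 12: 662 on hand, pool $2,490.00 (≈ $3.7613 each)
Dec 15, sell 10: 10/662 × $2,490.00 → $37.61
Dec 20, sell 129: 129/652 × $2,452.39 → $485.21
Total COGS = $37.61 + $485.21 = $522.82
Ending inventory (cost pool remaining) = $1,967.18
Check: goods available $2,490.00 = COGS $522.82 + ending $1,967.18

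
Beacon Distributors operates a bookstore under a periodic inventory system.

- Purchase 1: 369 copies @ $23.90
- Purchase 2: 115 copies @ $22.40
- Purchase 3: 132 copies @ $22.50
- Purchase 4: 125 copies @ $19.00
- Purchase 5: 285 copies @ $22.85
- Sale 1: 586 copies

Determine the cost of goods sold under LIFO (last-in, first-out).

Sale 1 (586) [LIFO — newest first]: 285 @ $22.85 + 125 @ $19.00 + 132 @ $22.50 + 44 @ $22.40 = $12,842.85
Ending inventory: 369 @ $23.90 + 71 @ $22.40 = $10,409.50
Check: goods available $23,252.35 = COGS $12,842.85 + ending $10,409.50

COGS = $12,842.85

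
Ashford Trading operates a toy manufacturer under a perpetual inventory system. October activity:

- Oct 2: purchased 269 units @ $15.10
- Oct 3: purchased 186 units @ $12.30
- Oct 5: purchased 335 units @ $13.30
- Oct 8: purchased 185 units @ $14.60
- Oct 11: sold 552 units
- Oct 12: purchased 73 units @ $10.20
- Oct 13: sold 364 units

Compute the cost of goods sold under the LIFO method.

Oct 11, 552 sold [LIFO — newest first]: 185 @ $14.60 + 335 @ $13.30 + 32 @ $12.30 = $7,550.10
Oct 13, 364 sold [LIFO — newest first]: 73 @ $10.20 + 154 @ $12.30 + 137 @ $15.10 = $4,707.50
Total COGS = $7,550.10 + $4,707.50 = $12,257.60
Ending inventory: 132 @ $15.10 = $1,993.20
Check: goods available $14,250.80 = COGS $12,257.60 + ending $1,993.20

COGS = $12,257.60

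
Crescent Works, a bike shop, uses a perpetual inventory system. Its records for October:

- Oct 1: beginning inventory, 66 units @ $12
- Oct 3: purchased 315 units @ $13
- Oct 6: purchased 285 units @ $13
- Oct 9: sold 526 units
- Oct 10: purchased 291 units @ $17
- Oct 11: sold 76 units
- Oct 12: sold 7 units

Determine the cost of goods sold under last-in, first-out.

Oct 9, 526 sold [LIFO — newest first]: 285 @ $13 + 241 @ $13 = $6,838
Oct 11, 76 sold [LIFO — newest first]: 76 @ $17 = $1,292
Oct 12, 7 sold [LIFO — newest first]: 7 @ $17 = $119
Total COGS = $6,838 + $1,292 + $119 = $8,249
Ending inventory: 66 @ $12 + 74 @ $13 + 208 @ $17 = $5,290
Check: goods available $13,539 = COGS $8,249 + ending $5,290

COGS = $8,249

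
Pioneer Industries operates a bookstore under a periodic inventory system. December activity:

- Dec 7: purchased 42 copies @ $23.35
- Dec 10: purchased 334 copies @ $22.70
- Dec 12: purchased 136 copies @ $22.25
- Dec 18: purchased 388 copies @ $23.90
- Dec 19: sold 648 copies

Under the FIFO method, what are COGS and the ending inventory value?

Dec 19, 648 sold [FIFO — oldest first]: 42 @ $23.35 + 334 @ $22.70 + 136 @ $22.25 + 136 @ $23.90 = $14,838.90
Ending inventory: 252 @ $23.90 = $6,022.80
Check: goods available $20,861.70 = COGS $14,838.90 + ending $6,022.80

COGS = $14,838.90; ending inventory = $6,022.80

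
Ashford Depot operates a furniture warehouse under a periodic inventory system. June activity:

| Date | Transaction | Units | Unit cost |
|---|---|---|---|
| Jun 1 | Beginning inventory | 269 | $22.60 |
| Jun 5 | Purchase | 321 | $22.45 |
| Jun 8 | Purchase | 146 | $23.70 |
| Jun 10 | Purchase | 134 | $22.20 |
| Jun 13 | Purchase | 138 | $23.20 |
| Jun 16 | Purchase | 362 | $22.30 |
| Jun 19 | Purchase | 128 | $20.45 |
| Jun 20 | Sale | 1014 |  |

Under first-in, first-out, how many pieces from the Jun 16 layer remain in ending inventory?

Jun 20, 1014 sold [FIFO — oldest first]: 269 @ $22.60 + 321 @ $22.45 + 146 @ $23.70 + 134 @ $22.20 + 138 @ $23.20 + 6 @ $22.30 = $23,056.25
Ending inventory: 356 @ $22.30 + 128 @ $20.45 = $10,556.40

356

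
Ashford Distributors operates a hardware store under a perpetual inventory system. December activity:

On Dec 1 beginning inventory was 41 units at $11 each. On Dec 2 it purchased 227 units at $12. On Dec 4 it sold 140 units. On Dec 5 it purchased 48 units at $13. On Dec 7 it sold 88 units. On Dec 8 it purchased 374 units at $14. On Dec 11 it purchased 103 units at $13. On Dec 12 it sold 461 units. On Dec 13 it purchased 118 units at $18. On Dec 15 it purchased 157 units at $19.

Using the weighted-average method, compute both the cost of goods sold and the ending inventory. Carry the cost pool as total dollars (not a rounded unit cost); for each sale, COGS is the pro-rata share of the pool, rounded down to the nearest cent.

COGS = $8,966.74; ending inventory = $6,514.26

After Dec 1: 41 on hand, pool $451.00 (≈ $11.0000 each)
After Dec 2: 268 on hand, pool $3,175.00 (≈ $11.8470 each)
Dec 4, sell 140: 140/268 × $3,175.00 → $1,658.58
After Dec 5: 176 on hand, pool $2,140.42 (≈ $12.1615 each)
Dec 7, sell 88: 88/176 × $2,140.42 → $1,070.21
After Dec 8: 462 on hand, pool $6,306.21 (≈ $13.6498 each)
After Dec 11: 565 on hand, pool $7,645.21 (≈ $13.5313 each)
Dec 12, sell 461: 461/565 × $7,645.21 → $6,237.95
After Dec 13: 222 on hand, pool $3,531.26 (≈ $15.9066 each)
After Dec 15: 379 on hand, pool $6,514.26 (≈ $17.1880 each)
Total COGS = $1,658.58 + $1,070.21 + $6,237.95 = $8,966.74
Ending inventory (cost pool remaining) = $6,514.26
Check: goods available $15,481.00 = COGS $8,966.74 + ending $6,514.26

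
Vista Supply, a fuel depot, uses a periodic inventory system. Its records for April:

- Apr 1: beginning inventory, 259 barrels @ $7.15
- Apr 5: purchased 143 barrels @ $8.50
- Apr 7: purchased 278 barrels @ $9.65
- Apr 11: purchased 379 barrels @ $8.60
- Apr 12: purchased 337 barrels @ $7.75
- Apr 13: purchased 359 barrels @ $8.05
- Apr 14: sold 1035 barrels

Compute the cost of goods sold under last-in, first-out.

COGS = $8,417.10

Apr 14, 1035 sold [LIFO — newest first]: 359 @ $8.05 + 337 @ $7.75 + 339 @ $8.60 = $8,417.10
Ending inventory: 259 @ $7.15 + 143 @ $8.50 + 278 @ $9.65 + 40 @ $8.60 = $6,094.05
Check: goods available $14,511.15 = COGS $8,417.10 + ending $6,094.05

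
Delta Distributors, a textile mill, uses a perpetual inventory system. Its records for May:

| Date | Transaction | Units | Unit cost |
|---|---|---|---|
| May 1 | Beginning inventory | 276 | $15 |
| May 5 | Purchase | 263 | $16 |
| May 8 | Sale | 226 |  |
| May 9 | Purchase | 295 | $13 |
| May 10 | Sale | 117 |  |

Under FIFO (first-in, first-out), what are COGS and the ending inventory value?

May 8, 226 sold [FIFO — oldest first]: 226 @ $15 = $3,390
May 10, 117 sold [FIFO — oldest first]: 50 @ $15 + 67 @ $16 = $1,822
Total COGS = $3,390 + $1,822 = $5,212
Ending inventory: 196 @ $16 + 295 @ $13 = $6,971

COGS = $5,212; ending inventory = $6,971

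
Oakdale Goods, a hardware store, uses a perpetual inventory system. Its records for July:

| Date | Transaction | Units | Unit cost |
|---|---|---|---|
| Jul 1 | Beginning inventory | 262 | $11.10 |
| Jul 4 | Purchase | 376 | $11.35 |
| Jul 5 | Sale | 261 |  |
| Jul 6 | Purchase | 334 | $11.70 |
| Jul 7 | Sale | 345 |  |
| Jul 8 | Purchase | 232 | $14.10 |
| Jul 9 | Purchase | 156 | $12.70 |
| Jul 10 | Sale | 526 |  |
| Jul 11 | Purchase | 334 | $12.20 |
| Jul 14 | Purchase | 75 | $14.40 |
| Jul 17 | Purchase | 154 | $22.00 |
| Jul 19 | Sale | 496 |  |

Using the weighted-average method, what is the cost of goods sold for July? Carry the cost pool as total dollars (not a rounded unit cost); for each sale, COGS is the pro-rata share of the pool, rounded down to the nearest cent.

After Jul 1: 262 on hand, pool $2,908.20 (≈ $11.1000 each)
After Jul 4: 638 on hand, pool $7,175.80 (≈ $11.2473 each)
Jul 5, sell 261: 261/638 × $7,175.80 → $2,935.55
After Jul 6: 711 on hand, pool $8,148.05 (≈ $11.4600 each)
Jul 7, sell 345: 345/711 × $8,148.05 → $3,953.69
After Jul 8: 598 on hand, pool $7,465.56 (≈ $12.4842 each)
After Jul 9: 754 on hand, pool $9,446.76 (≈ $12.5289 each)
Jul 10, sell 526: 526/754 × $9,446.76 → $6,590.18
After Jul 11: 562 on hand, pool $6,931.38 (≈ $12.3334 each)
After Jul 14: 637 on hand, pool $8,011.38 (≈ $12.5767 each)
After Jul 17: 791 on hand, pool $11,399.38 (≈ $14.4114 each)
Jul 19, sell 496: 496/791 × $11,399.38 → $7,148.03
Total COGS = $2,935.55 + $3,953.69 + $6,590.18 + $7,148.03 = $20,627.45
Ending inventory (cost pool remaining) = $4,251.35

COGS = $20,627.45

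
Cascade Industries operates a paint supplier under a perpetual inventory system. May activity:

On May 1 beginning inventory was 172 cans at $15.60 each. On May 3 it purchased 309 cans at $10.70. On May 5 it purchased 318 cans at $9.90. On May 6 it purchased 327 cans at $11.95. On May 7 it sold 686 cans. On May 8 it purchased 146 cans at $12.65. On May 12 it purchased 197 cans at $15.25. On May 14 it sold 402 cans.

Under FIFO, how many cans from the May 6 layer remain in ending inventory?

38

May 7, 686 sold [FIFO — oldest first]: 172 @ $15.60 + 309 @ $10.70 + 205 @ $9.90 = $8,019.00
May 14, 402 sold [FIFO — oldest first]: 113 @ $9.90 + 289 @ $11.95 = $4,572.25
Total COGS = $8,019.00 + $4,572.25 = $12,591.25
Ending inventory: 38 @ $11.95 + 146 @ $12.65 + 197 @ $15.25 = $5,305.25
Check: goods available $17,896.50 = COGS $12,591.25 + ending $5,305.25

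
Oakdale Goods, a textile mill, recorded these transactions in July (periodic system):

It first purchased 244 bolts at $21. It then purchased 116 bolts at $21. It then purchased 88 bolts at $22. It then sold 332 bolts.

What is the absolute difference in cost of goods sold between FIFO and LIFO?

FIFO COGS: 244 @ $21 + 88 @ $21 = $6,972
LIFO COGS: 88 @ $22 + 116 @ $21 + 128 @ $21 = $7,060
Difference = |$6,972 − $7,060| = $88

$88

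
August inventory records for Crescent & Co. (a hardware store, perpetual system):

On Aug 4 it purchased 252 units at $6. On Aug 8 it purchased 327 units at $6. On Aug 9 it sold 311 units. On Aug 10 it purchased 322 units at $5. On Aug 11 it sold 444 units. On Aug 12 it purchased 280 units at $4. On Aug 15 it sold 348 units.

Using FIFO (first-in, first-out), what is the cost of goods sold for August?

Aug 9, 311 sold [FIFO — oldest first]: 252 @ $6 + 59 @ $6 = $1,866
Aug 11, 444 sold [FIFO — oldest first]: 268 @ $6 + 176 @ $5 = $2,488
Aug 15, 348 sold [FIFO — oldest first]: 146 @ $5 + 202 @ $4 = $1,538
Total COGS = $1,866 + $2,488 + $1,538 = $5,892
Ending inventory: 78 @ $4 = $312
Check: goods available $6,204 = COGS $5,892 + ending $312

COGS = $5,892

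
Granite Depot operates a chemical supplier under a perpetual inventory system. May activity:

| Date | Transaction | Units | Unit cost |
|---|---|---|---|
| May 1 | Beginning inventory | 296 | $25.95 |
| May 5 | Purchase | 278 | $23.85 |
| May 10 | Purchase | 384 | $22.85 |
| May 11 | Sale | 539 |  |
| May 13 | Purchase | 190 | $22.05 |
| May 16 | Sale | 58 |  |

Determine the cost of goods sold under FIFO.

COGS = $14,837.05

May 11, 539 sold [FIFO — oldest first]: 296 @ $25.95 + 243 @ $23.85 = $13,476.75
May 16, 58 sold [FIFO — oldest first]: 35 @ $23.85 + 23 @ $22.85 = $1,360.30
Total COGS = $13,476.75 + $1,360.30 = $14,837.05
Ending inventory: 361 @ $22.85 + 190 @ $22.05 = $12,438.35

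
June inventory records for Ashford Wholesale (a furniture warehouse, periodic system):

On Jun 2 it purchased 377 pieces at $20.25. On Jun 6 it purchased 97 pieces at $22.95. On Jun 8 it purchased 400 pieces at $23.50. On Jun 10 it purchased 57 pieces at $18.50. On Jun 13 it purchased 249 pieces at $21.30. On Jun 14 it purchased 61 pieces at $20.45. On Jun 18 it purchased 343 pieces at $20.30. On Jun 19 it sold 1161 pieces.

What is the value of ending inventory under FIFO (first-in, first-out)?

Ending inventory = $8,615.05

Jun 19, 1161 sold [FIFO — oldest first]: 377 @ $20.25 + 97 @ $22.95 + 400 @ $23.50 + 57 @ $18.50 + 230 @ $21.30 = $25,213.90
Ending inventory: 19 @ $21.30 + 61 @ $20.45 + 343 @ $20.30 = $8,615.05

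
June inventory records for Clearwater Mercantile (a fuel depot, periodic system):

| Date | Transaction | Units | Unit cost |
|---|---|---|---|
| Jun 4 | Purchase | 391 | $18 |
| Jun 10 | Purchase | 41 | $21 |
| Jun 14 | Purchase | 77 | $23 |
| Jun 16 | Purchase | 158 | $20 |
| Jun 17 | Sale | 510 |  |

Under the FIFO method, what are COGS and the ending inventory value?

Jun 17, 510 sold [FIFO — oldest first]: 391 @ $18 + 41 @ $21 + 77 @ $23 + 1 @ $20 = $9,690
Ending inventory: 157 @ $20 = $3,140

COGS = $9,690; ending inventory = $3,140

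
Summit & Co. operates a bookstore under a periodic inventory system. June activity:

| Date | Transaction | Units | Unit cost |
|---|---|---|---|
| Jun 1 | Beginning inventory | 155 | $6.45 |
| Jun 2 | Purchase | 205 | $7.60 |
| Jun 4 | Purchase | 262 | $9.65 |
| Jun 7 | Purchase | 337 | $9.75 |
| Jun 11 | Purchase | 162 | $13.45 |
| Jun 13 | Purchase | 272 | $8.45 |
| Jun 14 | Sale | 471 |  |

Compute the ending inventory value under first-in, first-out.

Jun 14, 471 sold [FIFO — oldest first]: 155 @ $6.45 + 205 @ $7.60 + 111 @ $9.65 = $3,628.90
Ending inventory: 151 @ $9.65 + 337 @ $9.75 + 162 @ $13.45 + 272 @ $8.45 = $9,220.20
Check: goods available $12,849.10 = COGS $3,628.90 + ending $9,220.20

Ending inventory = $9,220.20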